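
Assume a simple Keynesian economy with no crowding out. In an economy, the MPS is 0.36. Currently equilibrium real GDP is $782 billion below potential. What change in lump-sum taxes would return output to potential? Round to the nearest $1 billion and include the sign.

−$440 billion

MPC = 1 − MPS = 1 − 0.36 = 0.64.
Spending multiplier = 1/(1 − MPC) = 1/(1 − 0.64) = 1/0.36 ≈ 2.778.
Tax multiplier = −c·k = −0.64/0.36 ≈ −1.778. Need ΔY = +$782 billion, so ΔT = ΔY/(−c·k) = −(+$782 billion) × 0.36 / 0.64 ≈ −$440 billion.
The government should cut lump-sum taxes by $440 billion.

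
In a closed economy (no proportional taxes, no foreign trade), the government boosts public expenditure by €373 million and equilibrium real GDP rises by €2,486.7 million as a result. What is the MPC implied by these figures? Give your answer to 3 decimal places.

0.850

Implied spending multiplier k = ΔY/ΔG = 2,486.7/373 ≈ 6.6668.
Since k = 1/(1 − MPC), MPC = 1 − 1/k = 1 − ΔG/ΔY = 1 − 373/2,486.7 ≈ 0.850.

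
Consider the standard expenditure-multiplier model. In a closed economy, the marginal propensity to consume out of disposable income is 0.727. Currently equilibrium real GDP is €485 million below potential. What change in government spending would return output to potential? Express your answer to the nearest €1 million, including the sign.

+€132 million

Spending multiplier = 1/(1 − MPC) = 1/(1 − 0.727) = 1/0.273 ≈ 3.663.
Need ΔY = +€485 million, so ΔG = ΔY/k = (+€485 million) × 0.273 ≈ +€132 million.
The government should increase government spending by €132 million.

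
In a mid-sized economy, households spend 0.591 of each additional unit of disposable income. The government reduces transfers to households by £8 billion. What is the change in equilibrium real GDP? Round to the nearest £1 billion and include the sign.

−£12 billion

The transfer change shifts disposable income by −£8 billion, so first-round consumption changes by c·ΔTR = 0.591 × (−£8 billion) = −£4.728 billion.
Expenditure multiplier = 1/(1 − MPC) = 1/(1 − 0.591) = 1/0.409 ≈ 2.445.
The transfer multiplier is c × k ≈ 1.445, so ΔY = k × (c·ΔTR) = (−£4.728 billion) / 0.409 ≈ −£12 billion.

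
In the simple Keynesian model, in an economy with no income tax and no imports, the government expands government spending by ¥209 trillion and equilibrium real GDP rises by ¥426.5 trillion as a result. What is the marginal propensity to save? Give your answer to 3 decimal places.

Implied spending multiplier k = ΔY/ΔG = 426.5/209 ≈ 2.0407.
Since k = 1/(1 − MPC), MPC = 1 − 1/k = 1 − ΔG/ΔY = 1 − 209/426.5 ≈ 0.510.
MPS = 1 − MPC = 0.490.

0.490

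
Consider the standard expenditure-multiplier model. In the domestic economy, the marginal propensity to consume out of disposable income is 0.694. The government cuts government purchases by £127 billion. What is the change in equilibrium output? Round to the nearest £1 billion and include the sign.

−£415 billion

Expenditure multiplier = 1/(1 − MPC) = 1/(1 − 0.694) = 1/0.306 ≈ 3.268.
ΔY = k × ΔG = (−£127 billion) / 0.306 ≈ −£415 billion.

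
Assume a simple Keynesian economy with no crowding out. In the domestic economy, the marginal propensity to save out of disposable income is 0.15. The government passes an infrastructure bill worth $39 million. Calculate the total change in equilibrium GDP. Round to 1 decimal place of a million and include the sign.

MPC = 1 − MPS = 1 − 0.15 = 0.85.
Expenditure multiplier = 1/(1 − MPC) = 1/(1 − 0.85) = 1/0.15 ≈ 6.667.
ΔY = k × ΔG = (+$39 million) / 0.15 = +$260 million.

+$260.0 million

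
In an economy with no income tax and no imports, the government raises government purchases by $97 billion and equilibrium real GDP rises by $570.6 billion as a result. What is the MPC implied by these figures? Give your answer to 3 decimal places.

0.830

Implied spending multiplier k = ΔY/ΔG = 570.6/97 ≈ 5.8825.
Since k = 1/(1 − MPC), MPC = 1 − 1/k = 1 − ΔG/ΔY = 1 − 97/570.6 ≈ 0.830.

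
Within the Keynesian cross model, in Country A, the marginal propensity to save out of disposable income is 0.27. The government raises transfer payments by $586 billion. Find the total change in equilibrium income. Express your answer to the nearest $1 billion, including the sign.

MPC = 1 − MPS = 1 − 0.27 = 0.73.
The transfer change shifts disposable income by +$586 billion, so first-round consumption changes by c·ΔTR = 0.73 × (+$586 billion) = +$427.78 billion.
Expenditure multiplier = 1/(1 − MPC) = 1/(1 − 0.73) = 1/0.27 ≈ 3.704.
The transfer multiplier is c × k ≈ 2.704, so ΔY = k × (c·ΔTR) = (+$427.78 billion) / 0.27 ≈ +$1,584 billion.

+$1,584 billion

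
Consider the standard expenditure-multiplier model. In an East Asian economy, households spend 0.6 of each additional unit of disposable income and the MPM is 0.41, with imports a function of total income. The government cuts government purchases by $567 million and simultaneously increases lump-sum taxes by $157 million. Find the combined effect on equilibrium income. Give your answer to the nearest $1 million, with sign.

−$816 million

Expenditure multiplier = 1/(1 − c + m) = 1/(1 − 0.6 + 0.41) = 1/0.81 ≈ 1.235.
ΔG contributes k·ΔG = (−$567 million) / 0.81 = −$700 million.
ΔT of +$157 million changes first-round spending by −c·ΔT = −$94.2 million, contributing k·(−c·ΔT) = (−$94.2 million) / 0.81 ≈ −$116.3 million.
Net ΔY = k(ΔG − c·ΔT) = (−$661.2 million) / 0.81 ≈ −$816 million.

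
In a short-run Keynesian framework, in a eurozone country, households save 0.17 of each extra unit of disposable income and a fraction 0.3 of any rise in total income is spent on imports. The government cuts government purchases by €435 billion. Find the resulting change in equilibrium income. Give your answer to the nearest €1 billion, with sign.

MPC = 1 − MPS = 1 − 0.17 = 0.83.
Spending multiplier = 1/(1 − c + m) = 1/(1 − 0.83 + 0.3) = 1/0.47 ≈ 2.128.
ΔY = k × ΔG = (−€435 billion) / 0.47 ≈ −€926 billion.

−€926 billion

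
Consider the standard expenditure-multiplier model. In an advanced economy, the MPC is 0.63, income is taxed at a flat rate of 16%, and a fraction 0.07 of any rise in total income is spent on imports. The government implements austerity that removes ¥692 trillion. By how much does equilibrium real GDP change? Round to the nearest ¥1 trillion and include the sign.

−¥1,280 trillion

Government-spending multiplier = 1/(1 − c(1−t) + m) = 1/(1 − 0.63×0.84 + 0.07) = 1/0.5408 ≈ 1.849.
ΔY = k × ΔG = (−¥692 trillion) / 0.5408 ≈ −¥1,280 trillion.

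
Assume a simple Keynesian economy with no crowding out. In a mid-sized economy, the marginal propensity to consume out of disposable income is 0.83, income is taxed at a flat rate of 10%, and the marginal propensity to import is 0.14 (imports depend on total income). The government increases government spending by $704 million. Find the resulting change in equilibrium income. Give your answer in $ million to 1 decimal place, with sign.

Government-spending multiplier = 1/(1 − c(1−t) + m) = 1/(1 − 0.83×0.9 + 0.14) = 1/0.393 ≈ 2.545.
ΔY = k × ΔG = (+$704 million) / 0.393 ≈ +$1,791.3 million.

+$1,791.3 million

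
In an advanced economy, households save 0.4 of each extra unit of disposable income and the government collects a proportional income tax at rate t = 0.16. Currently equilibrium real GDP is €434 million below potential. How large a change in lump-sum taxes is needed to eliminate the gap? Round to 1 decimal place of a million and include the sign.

−€358.8 million

MPC = 1 − MPS = 1 − 0.4 = 0.6.
Spending multiplier = 1/(1 − c(1−t)) = 1/(1 − 0.6×0.84) = 1/0.496 ≈ 2.016.
Tax multiplier = −c·k = −0.6/0.496 ≈ −1.21. Need ΔY = +€434 million, so ΔT = ΔY/(−c·k) = −(+€434 million) × 0.496 / 0.6 ≈ −€358.8 million.
The government should cut lump-sum taxes by €358.8 million.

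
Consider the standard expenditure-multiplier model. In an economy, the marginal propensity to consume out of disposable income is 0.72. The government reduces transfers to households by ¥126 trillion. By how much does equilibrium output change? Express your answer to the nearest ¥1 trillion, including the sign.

The transfer change shifts disposable income by −¥126 trillion, so first-round consumption changes by c·ΔTR = 0.72 × (−¥126 trillion) = −¥90.72 trillion.
Expenditure multiplier = 1/(1 − MPC) = 1/(1 − 0.72) = 1/0.28 ≈ 3.571.
The transfer multiplier is c × k ≈ 2.571, so ΔY = k × (c·ΔTR) = (−¥90.72 trillion) / 0.28 = −¥324 trillion.

−¥324 trillion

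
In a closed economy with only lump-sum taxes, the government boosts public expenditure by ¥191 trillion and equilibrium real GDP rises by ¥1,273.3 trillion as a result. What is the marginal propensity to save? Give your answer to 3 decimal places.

0.150

Implied spending multiplier k = ΔY/ΔG = 1,273.3/191 ≈ 6.6665.
Since k = 1/(1 − MPC), MPC = 1 − 1/k = 1 − ΔG/ΔY = 1 − 191/1,273.3 ≈ 0.850.
MPS = 1 − MPC = 0.150.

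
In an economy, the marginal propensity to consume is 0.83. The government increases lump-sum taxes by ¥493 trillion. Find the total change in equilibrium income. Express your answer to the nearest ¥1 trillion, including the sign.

A lump-sum tax change of +¥493 trillion shifts disposable income by −¥493 trillion; first-round consumption changes by −c × ΔT = −0.83 × (+¥493 trillion) = −¥409.19 trillion.
Expenditure multiplier = 1/(1 − MPC) = 1/(1 − 0.83) = 1/0.17 ≈ 5.882.
The tax multiplier is −c × k ≈ −4.882, so ΔY = k × (−c·ΔT) = (−¥409.19 trillion) / 0.17 = −¥2,407 trillion.

−¥2,407 trillion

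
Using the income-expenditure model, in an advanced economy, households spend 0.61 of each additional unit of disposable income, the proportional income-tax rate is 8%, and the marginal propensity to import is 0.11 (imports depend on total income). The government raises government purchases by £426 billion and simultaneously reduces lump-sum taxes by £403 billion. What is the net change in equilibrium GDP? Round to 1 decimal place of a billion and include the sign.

Expenditure multiplier = 1/(1 − c(1−t) + m) = 1/(1 − 0.61×0.92 + 0.11) = 1/0.5488 ≈ 1.822.
ΔG contributes k·ΔG = (+£426 billion) / 0.5488 ≈ +£776.2 billion.
ΔT of −£403 billion changes first-round spending by −c·ΔT = +£245.83 billion, contributing k·(−c·ΔT) = (+£245.83 billion) / 0.5488 ≈ +£447.9 billion.
Net ΔY = k(ΔG − c·ΔT) = (+£671.83 billion) / 0.5488 ≈ +£1,224.2 billion.

+£1,224.2 billion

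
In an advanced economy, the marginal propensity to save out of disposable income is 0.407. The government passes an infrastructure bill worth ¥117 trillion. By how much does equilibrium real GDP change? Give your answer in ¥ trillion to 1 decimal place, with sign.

MPC = 1 − MPS = 1 − 0.407 = 0.593.
Government-spending multiplier = 1/(1 − MPC) = 1/(1 − 0.593) = 1/0.407 ≈ 2.457.
ΔY = k × ΔG = (+¥117 trillion) / 0.407 ≈ +¥287.5 trillion.

+¥287.5 trillion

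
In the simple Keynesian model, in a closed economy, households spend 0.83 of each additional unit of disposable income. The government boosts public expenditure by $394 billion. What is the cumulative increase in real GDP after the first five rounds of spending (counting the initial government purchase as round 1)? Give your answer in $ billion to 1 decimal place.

$1,404.7 billion

Round 1 adds ΔG = $394 billion; each later round is MPC = 0.83 times the previous.
After 5 rounds: 394 + 327.02 + 271.4266 + 225.284078 + 186.98578474 = ΔG·(1 − c^5)/(1 − c) = 394 × (1 − 0.3939040643)/0.17 ≈ $1,404.7 billion.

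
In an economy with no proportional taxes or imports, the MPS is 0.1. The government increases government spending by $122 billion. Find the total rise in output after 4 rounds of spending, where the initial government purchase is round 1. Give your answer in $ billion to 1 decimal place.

$419.6 billion

MPC = 1 − MPS = 1 − 0.1 = 0.9.
Round 1 adds ΔG = $122 billion; each later round is MPC = 0.9 times the previous.
After 4 rounds: 122 + 109.8 + 98.82 + 88.938 = ΔG·(1 − c^4)/(1 − c) = 122 × (1 − 0.6561)/0.1 ≈ $419.6 billion.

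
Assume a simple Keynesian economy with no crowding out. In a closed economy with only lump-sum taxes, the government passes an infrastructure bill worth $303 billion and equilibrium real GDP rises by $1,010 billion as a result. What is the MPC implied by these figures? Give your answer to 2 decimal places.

0.70

Implied spending multiplier k = ΔY/ΔG = 1,010/303 ≈ 3.3333.
Since k = 1/(1 − MPC), MPC = 1 − 1/k = 1 − ΔG/ΔY = 1 − 303/1,010 = 0.70.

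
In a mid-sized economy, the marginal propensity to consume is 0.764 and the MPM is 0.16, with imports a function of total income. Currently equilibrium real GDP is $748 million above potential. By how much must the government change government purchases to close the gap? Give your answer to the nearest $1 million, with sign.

Spending multiplier = 1/(1 − c + m) = 1/(1 − 0.764 + 0.16) = 1/0.396 ≈ 2.525.
Need ΔY = −$748 million, so ΔG = ΔY/k = (−$748 million) × 0.396 ≈ −$296 million.
The government should cut government purchases by $296 million.

−$296 million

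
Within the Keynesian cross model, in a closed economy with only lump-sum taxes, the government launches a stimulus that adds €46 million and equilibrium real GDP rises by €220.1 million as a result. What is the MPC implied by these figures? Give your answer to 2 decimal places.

Implied spending multiplier k = ΔY/ΔG = 220.1/46 ≈ 4.7848.
Since k = 1/(1 − MPC), MPC = 1 − 1/k = 1 − ΔG/ΔY = 1 − 46/220.1 ≈ 0.79.

0.79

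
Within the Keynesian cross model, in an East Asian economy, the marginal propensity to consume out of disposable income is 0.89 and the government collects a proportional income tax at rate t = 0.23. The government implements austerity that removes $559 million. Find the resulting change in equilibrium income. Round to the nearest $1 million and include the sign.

−$1,776 million

Expenditure multiplier = 1/(1 − c(1−t)) = 1/(1 − 0.89×0.77) = 1/0.3147 ≈ 3.178.
ΔY = k × ΔG = (−$559 million) / 0.3147 ≈ −$1,776 million.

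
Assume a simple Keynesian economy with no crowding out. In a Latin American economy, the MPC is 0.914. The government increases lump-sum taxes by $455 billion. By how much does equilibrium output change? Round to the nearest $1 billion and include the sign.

A lump-sum tax change of +$455 billion shifts disposable income by −$455 billion; first-round consumption changes by −c × ΔT = −0.914 × (+$455 billion) = −$415.87 billion.
Expenditure multiplier = 1/(1 − MPC) = 1/(1 − 0.914) = 1/0.086 ≈ 11.628.
The tax multiplier is −c × k ≈ −10.628, so ΔY = k × (−c·ΔT) = (−$415.87 billion) / 0.086 ≈ −$4,836 billion.

−$4,836 billion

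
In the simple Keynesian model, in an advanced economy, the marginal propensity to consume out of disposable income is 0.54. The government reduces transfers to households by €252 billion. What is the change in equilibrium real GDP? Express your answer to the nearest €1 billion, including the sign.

The transfer change shifts disposable income by −€252 billion, so first-round consumption changes by c·ΔTR = 0.54 × (−€252 billion) = −€136.08 billion.
Expenditure multiplier = 1/(1 − MPC) = 1/(1 − 0.54) = 1/0.46 ≈ 2.174.
The transfer multiplier is c × k ≈ 1.174, so ΔY = k × (c·ΔTR) = (−€136.08 billion) / 0.46 ≈ −€296 billion.

−€296 billion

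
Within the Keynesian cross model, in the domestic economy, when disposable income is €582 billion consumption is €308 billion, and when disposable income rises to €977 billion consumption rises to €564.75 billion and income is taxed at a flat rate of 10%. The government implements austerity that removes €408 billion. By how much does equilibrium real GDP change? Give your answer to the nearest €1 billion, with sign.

MPC = ΔC/ΔYd = (564.75 − 308)/(977 − 582) = 256.75/395 = 0.65.
Spending multiplier = 1/(1 − c(1−t)) = 1/(1 − 0.65×0.9) = 1/0.415 ≈ 2.41.
ΔY = k × ΔG = (−€408 billion) / 0.415 ≈ −€983 billion.

−€983 billion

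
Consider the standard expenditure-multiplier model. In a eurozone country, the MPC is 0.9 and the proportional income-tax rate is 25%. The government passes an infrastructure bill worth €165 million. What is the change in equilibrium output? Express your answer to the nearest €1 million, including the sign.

+€508 million

Spending multiplier = 1/(1 − c(1−t)) = 1/(1 − 0.9×0.75) = 1/0.325 ≈ 3.077.
ΔY = k × ΔG = (+€165 million) / 0.325 ≈ +€508 million.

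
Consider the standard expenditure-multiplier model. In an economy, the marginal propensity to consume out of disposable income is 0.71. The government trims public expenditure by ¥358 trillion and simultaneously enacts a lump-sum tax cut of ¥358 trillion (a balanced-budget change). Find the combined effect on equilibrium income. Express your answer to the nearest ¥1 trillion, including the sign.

−¥358 trillion

Expenditure multiplier = 1/(1 − MPC) = 1/(1 − 0.71) = 1/0.29 ≈ 3.448.
ΔG contributes k·ΔG = (−¥358 trillion) / 0.29 ≈ −¥1,234.5 trillion.
ΔT of −¥358 trillion changes first-round spending by −c·ΔT = +¥254.18 trillion, contributing k·(−c·ΔT) = (+¥254.18 trillion) / 0.29 ≈ +¥876.5 trillion.
With ΔG = ΔT and no other leakages, the balanced-budget multiplier is 1, so ΔY = ΔG = −¥358 trillion.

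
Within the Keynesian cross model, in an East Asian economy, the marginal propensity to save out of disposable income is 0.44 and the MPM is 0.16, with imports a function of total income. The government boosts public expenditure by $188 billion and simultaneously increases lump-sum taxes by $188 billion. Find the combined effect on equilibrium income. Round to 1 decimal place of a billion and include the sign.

MPC = 1 − MPS = 1 − 0.44 = 0.56.
Expenditure multiplier = 1/(1 − c + m) = 1/(1 − 0.56 + 0.16) = 1/0.6 ≈ 1.667.
ΔG contributes k·ΔG = (+$188 billion) / 0.6 ≈ +$313.3 billion.
ΔT of +$188 billion changes first-round spending by −c·ΔT = −$105.28 billion, contributing k·(−c·ΔT) = (−$105.28 billion) / 0.6 ≈ −$175.5 billion.
Net ΔY = k(ΔG − c·ΔT) = (+$82.72 billion) / 0.6 ≈ +$137.9 billion.

+$137.9 billion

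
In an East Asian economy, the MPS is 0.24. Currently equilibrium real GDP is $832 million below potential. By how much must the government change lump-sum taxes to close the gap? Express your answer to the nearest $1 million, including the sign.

−$263 million

MPC = 1 − MPS = 1 − 0.24 = 0.76.
Spending multiplier = 1/(1 − MPC) = 1/(1 − 0.76) = 1/0.24 ≈ 4.167.
Tax multiplier = −c·k = −0.76/0.24 ≈ −3.167. Need ΔY = +$832 million, so ΔT = ΔY/(−c·k) = −(+$832 million) × 0.24 / 0.76 ≈ −$263 million.
The government should cut lump-sum taxes by $263 million.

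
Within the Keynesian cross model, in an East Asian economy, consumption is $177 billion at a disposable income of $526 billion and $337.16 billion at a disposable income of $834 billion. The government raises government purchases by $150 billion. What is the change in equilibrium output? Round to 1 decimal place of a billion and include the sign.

+$312.5 billion

MPC = ΔC/ΔYd = (337.16 − 177)/(834 − 526) = 160.16/308 = 0.52.
Spending multiplier = 1/(1 − MPC) = 1/(1 − 0.52) = 1/0.48 ≈ 2.083.
ΔY = k × ΔG = (+$150 billion) / 0.48 = +$312.5 billion.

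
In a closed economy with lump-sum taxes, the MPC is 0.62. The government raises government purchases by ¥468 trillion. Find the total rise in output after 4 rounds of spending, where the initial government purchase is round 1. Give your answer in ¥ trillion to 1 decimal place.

¥1,049.6 trillion

Round 1 adds ΔG = ¥468 trillion; each later round is MPC = 0.62 times the previous.
After 4 rounds: 468 + 290.16 + 179.8992 + 111.537504 = ΔG·(1 − c^4)/(1 − c) = 468 × (1 − 0.14776336)/0.38 ≈ ¥1,049.6 trillion.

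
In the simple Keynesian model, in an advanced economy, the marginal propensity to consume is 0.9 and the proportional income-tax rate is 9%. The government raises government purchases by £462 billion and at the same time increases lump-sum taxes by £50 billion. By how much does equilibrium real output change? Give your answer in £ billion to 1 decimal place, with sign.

+£2,303.9 billion

Expenditure multiplier = 1/(1 − c(1−t)) = 1/(1 − 0.9×0.91) = 1/0.181 ≈ 5.525.
ΔG contributes k·ΔG = (+£462 billion) / 0.181 ≈ +£2,552.5 billion.
ΔT of +£50 billion changes first-round spending by −c·ΔT = −£45 billion, contributing k·(−c·ΔT) = (−£45 billion) / 0.181 ≈ −£248.6 billion.
Net ΔY = k(ΔG − c·ΔT) = (+£417 billion) / 0.181 ≈ +£2,303.9 billion.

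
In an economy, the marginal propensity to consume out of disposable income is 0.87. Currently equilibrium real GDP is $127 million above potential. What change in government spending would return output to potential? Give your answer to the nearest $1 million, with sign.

−$17 million

Spending multiplier = 1/(1 − MPC) = 1/(1 − 0.87) = 1/0.13 ≈ 7.692.
Need ΔY = −$127 million, so ΔG = ΔY/k = (−$127 million) × 0.13 ≈ −$17 million.
The government should cut government spending by $17 million.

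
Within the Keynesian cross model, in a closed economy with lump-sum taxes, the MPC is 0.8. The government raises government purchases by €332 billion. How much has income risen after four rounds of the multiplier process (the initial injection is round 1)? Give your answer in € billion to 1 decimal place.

Round 1 adds ΔG = €332 billion; each later round is MPC = 0.8 times the previous.
After 4 rounds: 332 + 265.6 + 212.48 + 169.984 = ΔG·(1 − c^4)/(1 − c) = 332 × (1 − 0.4096)/0.2 ≈ €980.1 billion.

€980.1 billion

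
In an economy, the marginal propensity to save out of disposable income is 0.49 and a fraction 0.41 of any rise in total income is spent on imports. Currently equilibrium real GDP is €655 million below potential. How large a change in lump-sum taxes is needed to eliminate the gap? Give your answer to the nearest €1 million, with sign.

MPC = 1 − MPS = 1 − 0.49 = 0.51.
Spending multiplier = 1/(1 − c + m) = 1/(1 − 0.51 + 0.41) = 1/0.9 ≈ 1.111.
Tax multiplier = −c·k = −0.51/0.9 ≈ −0.567. Need ΔY = +€655 million, so ΔT = ΔY/(−c·k) = −(+€655 million) × 0.9 / 0.51 ≈ −€1,156 million.
The government should cut lump-sum taxes by €1,156 million.

−€1,156 million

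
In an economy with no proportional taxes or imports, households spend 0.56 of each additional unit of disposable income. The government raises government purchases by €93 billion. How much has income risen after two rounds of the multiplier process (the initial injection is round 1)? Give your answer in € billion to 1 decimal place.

€145.1 billion

Round 1 adds ΔG = €93 billion; each later round is MPC = 0.56 times the previous.
After 2 rounds: 93 + 52.08 = ΔG·(1 − c^2)/(1 − c) = 93 × (1 − 0.3136)/0.44 ≈ €145.1 billion.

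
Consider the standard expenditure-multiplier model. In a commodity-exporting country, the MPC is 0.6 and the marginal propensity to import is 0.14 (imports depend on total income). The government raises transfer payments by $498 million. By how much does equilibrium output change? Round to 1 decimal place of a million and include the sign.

+$553.3 million

The transfer change shifts disposable income by +$498 million, so first-round consumption changes by c·ΔTR = 0.6 × (+$498 million) = +$298.8 million.
Expenditure multiplier = 1/(1 − c + m) = 1/(1 − 0.6 + 0.14) = 1/0.54 ≈ 1.852.
The transfer multiplier is c × k ≈ 1.111, so ΔY = k × (c·ΔTR) = (+$298.8 million) / 0.54 ≈ +$553.3 million.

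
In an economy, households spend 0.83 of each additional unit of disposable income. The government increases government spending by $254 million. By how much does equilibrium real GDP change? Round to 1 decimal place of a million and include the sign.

Government-spending multiplier = 1/(1 − MPC) = 1/(1 − 0.83) = 1/0.17 ≈ 5.882.
ΔY = k × ΔG = (+$254 million) / 0.17 ≈ +$1,494.1 million.

+$1,494.1 million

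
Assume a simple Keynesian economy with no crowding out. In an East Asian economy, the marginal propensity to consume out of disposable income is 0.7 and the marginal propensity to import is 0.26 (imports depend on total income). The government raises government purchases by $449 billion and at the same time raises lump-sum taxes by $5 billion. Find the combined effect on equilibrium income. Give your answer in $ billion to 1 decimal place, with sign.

Expenditure multiplier = 1/(1 − c + m) = 1/(1 − 0.7 + 0.26) = 1/0.56 ≈ 1.786.
ΔG contributes k·ΔG = (+$449 billion) / 0.56 ≈ +$801.8 billion.
ΔT of +$5 billion changes first-round spending by −c·ΔT = −$3.5 billion, contributing k·(−c·ΔT) = (−$3.5 billion) / 0.56 ≈ −$6.3 billion.
Net ΔY = k(ΔG − c·ΔT) = (+$445.5 billion) / 0.56 ≈ +$795.5 billion.

+$795.5 billion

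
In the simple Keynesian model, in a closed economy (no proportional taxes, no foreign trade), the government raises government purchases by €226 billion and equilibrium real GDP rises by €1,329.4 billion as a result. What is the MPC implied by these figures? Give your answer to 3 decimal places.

0.830

Implied spending multiplier k = ΔY/ΔG = 1,329.4/226 ≈ 5.8823.
Since k = 1/(1 − MPC), MPC = 1 − 1/k = 1 − ΔG/ΔY = 1 − 226/1,329.4 ≈ 0.830.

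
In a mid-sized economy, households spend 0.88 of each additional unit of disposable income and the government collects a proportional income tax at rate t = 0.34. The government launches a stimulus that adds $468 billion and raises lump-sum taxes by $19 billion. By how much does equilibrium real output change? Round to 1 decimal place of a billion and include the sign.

+$1,076.5 billion

Expenditure multiplier = 1/(1 − c(1−t)) = 1/(1 − 0.88×0.66) = 1/0.4192 ≈ 2.385.
ΔG contributes k·ΔG = (+$468 billion) / 0.4192 ≈ +$1,116.4 billion.
ΔT of +$19 billion changes first-round spending by −c·ΔT = −$16.72 billion, contributing k·(−c·ΔT) = (−$16.72 billion) / 0.4192 ≈ −$39.9 billion.
Net ΔY = k(ΔG − c·ΔT) = (+$451.28 billion) / 0.4192 ≈ +$1,076.5 billion.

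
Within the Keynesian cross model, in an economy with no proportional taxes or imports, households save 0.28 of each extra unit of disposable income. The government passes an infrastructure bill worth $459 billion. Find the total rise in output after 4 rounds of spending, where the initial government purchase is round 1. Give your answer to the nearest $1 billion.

MPC = 1 − MPS = 1 − 0.28 = 0.72.
Round 1 adds ΔG = $459 billion; each later round is MPC = 0.72 times the previous.
After 4 rounds: 459 + 330.48 + 237.9456 + 171.320832 = ΔG·(1 − c^4)/(1 − c) = 459 × (1 − 0.26873856)/0.28 ≈ $1,199 billion.

$1,199 billion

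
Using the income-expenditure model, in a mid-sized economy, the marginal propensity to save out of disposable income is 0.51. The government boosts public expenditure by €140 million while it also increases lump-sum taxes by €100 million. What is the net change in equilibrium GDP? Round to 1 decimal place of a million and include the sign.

MPC = 1 − MPS = 1 − 0.51 = 0.49.
Expenditure multiplier = 1/(1 − MPC) = 1/(1 − 0.49) = 1/0.51 ≈ 1.961.
ΔG contributes k·ΔG = (+€140 million) / 0.51 ≈ +€274.5 million.
ΔT of +€100 million changes first-round spending by −c·ΔT = −€49 million, contributing k·(−c·ΔT) = (−€49 million) / 0.51 ≈ −€96.1 million.
Net ΔY = k(ΔG − c·ΔT) = (+€91 million) / 0.51 ≈ +€178.4 million.

+€178.4 million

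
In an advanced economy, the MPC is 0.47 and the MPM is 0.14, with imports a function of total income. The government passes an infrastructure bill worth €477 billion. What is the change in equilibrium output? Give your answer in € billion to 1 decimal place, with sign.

+€711.9 billion

Government-spending multiplier = 1/(1 − c + m) = 1/(1 − 0.47 + 0.14) = 1/0.67 ≈ 1.493.
ΔY = k × ΔG = (+€477 billion) / 0.67 ≈ +€711.9 billion.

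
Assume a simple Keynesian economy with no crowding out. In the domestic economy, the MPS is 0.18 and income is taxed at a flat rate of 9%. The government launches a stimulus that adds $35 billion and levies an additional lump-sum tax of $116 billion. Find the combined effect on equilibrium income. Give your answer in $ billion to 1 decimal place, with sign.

−$236.9 billion

MPC = 1 − MPS = 1 − 0.18 = 0.82.
Expenditure multiplier = 1/(1 − c(1−t)) = 1/(1 − 0.82×0.91) = 1/0.2538 ≈ 3.94.
ΔG contributes k·ΔG = (+$35 billion) / 0.2538 ≈ +$137.9 billion.
ΔT of +$116 billion changes first-round spending by −c·ΔT = −$95.12 billion, contributing k·(−c·ΔT) = (−$95.12 billion) / 0.2538 ≈ −$374.8 billion.
Net ΔY = k(ΔG − c·ΔT) = (−$60.12 billion) / 0.2538 ≈ −$236.9 billion.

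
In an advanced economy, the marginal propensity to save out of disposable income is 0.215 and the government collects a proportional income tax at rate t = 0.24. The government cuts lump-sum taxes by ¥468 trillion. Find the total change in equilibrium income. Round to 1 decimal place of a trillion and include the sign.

MPC = 1 − MPS = 1 − 0.215 = 0.785.
A lump-sum tax change of −¥468 trillion shifts disposable income by +¥468 trillion; first-round consumption changes by −c × ΔT = −0.785 × (−¥468 trillion) = +¥367.38 trillion.
Expenditure multiplier = 1/(1 − c(1−t)) = 1/(1 − 0.785×0.76) = 1/0.4034 ≈ 2.479.
The tax multiplier is −c × k ≈ −1.946, so ΔY = k × (−c·ΔT) = (+¥367.38 trillion) / 0.4034 ≈ +¥910.7 trillion.

+¥910.7 trillion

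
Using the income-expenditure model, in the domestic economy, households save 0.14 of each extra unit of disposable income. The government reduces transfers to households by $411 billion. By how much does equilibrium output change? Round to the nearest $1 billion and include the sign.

MPC = 1 − MPS = 1 − 0.14 = 0.86.
The transfer change shifts disposable income by −$411 billion, so first-round consumption changes by c·ΔTR = 0.86 × (−$411 billion) = −$353.46 billion.
Expenditure multiplier = 1/(1 − MPC) = 1/(1 − 0.86) = 1/0.14 ≈ 7.143.
The transfer multiplier is c × k ≈ 6.143, so ΔY = k × (c·ΔTR) = (−$353.46 billion) / 0.14 ≈ −$2,525 billion.

−$2,525 billion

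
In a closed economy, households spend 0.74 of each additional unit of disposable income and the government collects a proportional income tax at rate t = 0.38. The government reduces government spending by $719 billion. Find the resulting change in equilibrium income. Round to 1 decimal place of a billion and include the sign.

−$1,328.5 billion

Spending multiplier = 1/(1 − c(1−t)) = 1/(1 − 0.74×0.62) = 1/0.5412 ≈ 1.848.
ΔY = k × ΔG = (−$719 billion) / 0.5412 ≈ −$1,328.5 billion.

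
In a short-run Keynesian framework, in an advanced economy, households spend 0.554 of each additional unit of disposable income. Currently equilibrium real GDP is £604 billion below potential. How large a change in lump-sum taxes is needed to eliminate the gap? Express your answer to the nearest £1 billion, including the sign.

−£486 billion

Spending multiplier = 1/(1 − MPC) = 1/(1 − 0.554) = 1/0.446 ≈ 2.242.
Tax multiplier = −c·k = −0.554/0.446 ≈ −1.242. Need ΔY = +£604 billion, so ΔT = ΔY/(−c·k) = −(+£604 billion) × 0.446 / 0.554 ≈ −£486 billion.
The government should cut lump-sum taxes by £486 billion.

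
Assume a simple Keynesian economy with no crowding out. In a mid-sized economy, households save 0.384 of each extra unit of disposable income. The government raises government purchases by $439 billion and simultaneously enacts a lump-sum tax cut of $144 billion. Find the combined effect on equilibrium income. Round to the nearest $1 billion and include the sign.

+$1,374 billion

MPC = 1 − MPS = 1 − 0.384 = 0.616.
Expenditure multiplier = 1/(1 − MPC) = 1/(1 − 0.616) = 1/0.384 ≈ 2.604.
ΔG contributes k·ΔG = (+$439 billion) / 0.384 ≈ +$1,143.2 billion.
ΔT of −$144 billion changes first-round spending by −c·ΔT = +$88.704 billion, contributing k·(−c·ΔT) = (+$88.704 billion) / 0.384 = +$231 billion.
Net ΔY = k(ΔG − c·ΔT) = (+$527.704 billion) / 0.384 ≈ +$1,374 billion.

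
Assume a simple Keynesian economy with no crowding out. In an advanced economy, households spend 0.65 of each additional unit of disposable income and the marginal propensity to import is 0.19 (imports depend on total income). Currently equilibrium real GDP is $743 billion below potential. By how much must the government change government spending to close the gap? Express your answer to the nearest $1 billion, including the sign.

+$401 billion

Spending multiplier = 1/(1 − c + m) = 1/(1 − 0.65 + 0.19) = 1/0.54 ≈ 1.852.
Need ΔY = +$743 billion, so ΔG = ΔY/k = (+$743 billion) × 0.54 ≈ +$401 billion.
The government should increase government spending by $401 billion.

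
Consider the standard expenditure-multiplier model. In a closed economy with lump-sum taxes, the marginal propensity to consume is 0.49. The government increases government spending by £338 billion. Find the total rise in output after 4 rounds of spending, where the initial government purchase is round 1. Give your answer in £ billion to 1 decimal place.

Round 1 adds ΔG = £338 billion; each later round is MPC = 0.49 times the previous.
After 4 rounds: 338 + 165.62 + 81.1538 + 39.765362 = ΔG·(1 − c^4)/(1 − c) = 338 × (1 − 0.05764801)/0.51 ≈ £624.5 billion.

£624.5 billion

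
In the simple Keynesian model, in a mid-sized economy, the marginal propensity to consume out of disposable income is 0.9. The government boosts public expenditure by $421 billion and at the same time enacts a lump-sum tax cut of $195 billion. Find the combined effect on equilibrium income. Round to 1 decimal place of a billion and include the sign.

+$5,965.0 billion

Expenditure multiplier = 1/(1 − MPC) = 1/(1 − 0.9) = 1/0.1 = 10.
ΔG contributes k·ΔG = (+$421 billion) / 0.1 = +$4,210 billion.
ΔT of −$195 billion changes first-round spending by −c·ΔT = +$175.5 billion, contributing k·(−c·ΔT) = (+$175.5 billion) / 0.1 = +$1,755 billion.
Net ΔY = k(ΔG − c·ΔT) = (+$596.5 billion) / 0.1 = +$5,965 billion.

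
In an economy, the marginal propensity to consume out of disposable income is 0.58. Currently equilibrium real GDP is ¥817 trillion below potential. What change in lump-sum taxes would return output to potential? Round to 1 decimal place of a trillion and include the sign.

Spending multiplier = 1/(1 − MPC) = 1/(1 − 0.58) = 1/0.42 ≈ 2.381.
Tax multiplier = −c·k = −0.58/0.42 ≈ −1.381. Need ΔY = +¥817 trillion, so ΔT = ΔY/(−c·k) = −(+¥817 trillion) × 0.42 / 0.58 ≈ −¥591.6 trillion.
The government should cut lump-sum taxes by ¥591.6 trillion.

−¥591.6 trillion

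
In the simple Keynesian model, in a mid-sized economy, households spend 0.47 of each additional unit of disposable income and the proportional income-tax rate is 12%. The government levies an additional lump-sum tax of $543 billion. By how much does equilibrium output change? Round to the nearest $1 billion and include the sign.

A lump-sum tax change of +$543 billion shifts disposable income by −$543 billion; first-round consumption changes by −c × ΔT = −0.47 × (+$543 billion) = −$255.21 billion.
Expenditure multiplier = 1/(1 − c(1−t)) = 1/(1 − 0.47×0.88) = 1/0.5864 ≈ 1.705.
The tax multiplier is −c × k ≈ −0.802, so ΔY = k × (−c·ΔT) = (−$255.21 billion) / 0.5864 ≈ −$435 billion.

−$435 billion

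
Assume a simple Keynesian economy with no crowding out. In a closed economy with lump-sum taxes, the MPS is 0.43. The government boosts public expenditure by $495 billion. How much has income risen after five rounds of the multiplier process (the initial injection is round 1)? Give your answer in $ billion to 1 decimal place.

$1,081.9 billion

MPC = 1 − MPS = 1 − 0.43 = 0.57.
Round 1 adds ΔG = $495 billion; each later round is MPC = 0.57 times the previous.
After 5 rounds: 495 + 282.15 + 160.8255 + 91.670535 + 52.25220495 = ΔG·(1 − c^5)/(1 − c) = 495 × (1 − 0.0601692057)/0.43 ≈ $1,081.9 billion.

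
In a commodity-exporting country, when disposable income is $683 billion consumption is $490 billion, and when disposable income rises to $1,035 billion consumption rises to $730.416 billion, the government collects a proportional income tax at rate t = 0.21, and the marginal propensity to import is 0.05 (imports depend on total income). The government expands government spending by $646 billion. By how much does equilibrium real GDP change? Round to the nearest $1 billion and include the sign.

MPC = ΔC/ΔYd = (730.416 − 490)/(1,035 − 683) = 240.416/352 = 0.683.
Spending multiplier = 1/(1 − c(1−t) + m) = 1/(1 − 0.683×0.79 + 0.05) = 1/0.51043 ≈ 1.959.
ΔY = k × ΔG = (+$646 billion) / 0.51043 ≈ +$1,266 billion.

+$1,266 billion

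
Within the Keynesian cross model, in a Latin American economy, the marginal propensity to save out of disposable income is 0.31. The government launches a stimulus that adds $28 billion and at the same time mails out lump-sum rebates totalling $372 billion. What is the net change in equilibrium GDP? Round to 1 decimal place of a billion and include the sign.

MPC = 1 − MPS = 1 − 0.31 = 0.69.
Expenditure multiplier = 1/(1 − MPC) = 1/(1 − 0.69) = 1/0.31 ≈ 3.226.
ΔG contributes k·ΔG = (+$28 billion) / 0.31 ≈ +$90.3 billion.
ΔT of −$372 billion changes first-round spending by −c·ΔT = +$256.68 billion, contributing k·(−c·ΔT) = (+$256.68 billion) / 0.31 = +$828 billion.
Net ΔY = k(ΔG − c·ΔT) = (+$284.68 billion) / 0.31 ≈ +$918.3 billion.

+$918.3 billion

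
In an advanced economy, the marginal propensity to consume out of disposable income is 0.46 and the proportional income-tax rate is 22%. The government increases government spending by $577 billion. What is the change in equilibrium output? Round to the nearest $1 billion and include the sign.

Expenditure multiplier = 1/(1 − c(1−t)) = 1/(1 − 0.46×0.78) = 1/0.6412 ≈ 1.56.
ΔY = k × ΔG = (+$577 billion) / 0.6412 ≈ +$900 billion.

+$900 billion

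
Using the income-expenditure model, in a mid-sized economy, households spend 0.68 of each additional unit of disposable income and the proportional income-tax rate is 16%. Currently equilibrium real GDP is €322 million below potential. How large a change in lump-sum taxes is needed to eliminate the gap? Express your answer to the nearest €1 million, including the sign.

−€203 million

Spending multiplier = 1/(1 − c(1−t)) = 1/(1 − 0.68×0.84) = 1/0.4288 ≈ 2.332.
Tax multiplier = −c·k = −0.68/0.4288 ≈ −1.586. Need ΔY = +€322 million, so ΔT = ΔY/(−c·k) = −(+€322 million) × 0.4288 / 0.68 ≈ −€203 million.
The government should cut lump-sum taxes by €203 million.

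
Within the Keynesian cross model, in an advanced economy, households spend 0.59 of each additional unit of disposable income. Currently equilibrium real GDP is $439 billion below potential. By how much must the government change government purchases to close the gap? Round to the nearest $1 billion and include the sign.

+$180 billion

Spending multiplier = 1/(1 − MPC) = 1/(1 − 0.59) = 1/0.41 ≈ 2.439.
Need ΔY = +$439 billion, so ΔG = ΔY/k = (+$439 billion) × 0.41 ≈ +$180 billion.
The government should increase government purchases by $180 billion.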